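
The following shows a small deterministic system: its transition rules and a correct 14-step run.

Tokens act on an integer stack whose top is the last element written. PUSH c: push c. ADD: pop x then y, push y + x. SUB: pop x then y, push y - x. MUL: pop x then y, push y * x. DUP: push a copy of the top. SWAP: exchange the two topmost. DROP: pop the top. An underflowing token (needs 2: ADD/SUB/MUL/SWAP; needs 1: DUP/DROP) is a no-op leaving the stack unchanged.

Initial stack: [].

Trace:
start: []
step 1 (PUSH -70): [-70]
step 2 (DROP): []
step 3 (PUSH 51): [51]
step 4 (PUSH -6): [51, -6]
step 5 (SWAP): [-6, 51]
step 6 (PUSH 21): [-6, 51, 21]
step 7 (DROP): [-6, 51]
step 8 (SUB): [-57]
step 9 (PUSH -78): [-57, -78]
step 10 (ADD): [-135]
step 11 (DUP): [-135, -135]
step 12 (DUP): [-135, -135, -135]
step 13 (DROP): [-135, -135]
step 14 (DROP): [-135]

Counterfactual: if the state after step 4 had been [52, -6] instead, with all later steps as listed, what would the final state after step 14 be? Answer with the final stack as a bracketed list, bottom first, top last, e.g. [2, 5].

state after step 4 := [52, -6]
step 5 (SWAP): [-6, 52]
step 6 (PUSH 21): [-6, 52, 21]
step 7 (DROP): [-6, 52]
step 8 (SUB): [-58]
step 9 (PUSH -78): [-58, -78]
step 10 (ADD): [-136]
step 11 (DUP): [-136, -136]
step 12 (DUP): [-136, -136, -136]
step 13 (DROP): [-136, -136]
step 14 (DROP): [-136]

[-136]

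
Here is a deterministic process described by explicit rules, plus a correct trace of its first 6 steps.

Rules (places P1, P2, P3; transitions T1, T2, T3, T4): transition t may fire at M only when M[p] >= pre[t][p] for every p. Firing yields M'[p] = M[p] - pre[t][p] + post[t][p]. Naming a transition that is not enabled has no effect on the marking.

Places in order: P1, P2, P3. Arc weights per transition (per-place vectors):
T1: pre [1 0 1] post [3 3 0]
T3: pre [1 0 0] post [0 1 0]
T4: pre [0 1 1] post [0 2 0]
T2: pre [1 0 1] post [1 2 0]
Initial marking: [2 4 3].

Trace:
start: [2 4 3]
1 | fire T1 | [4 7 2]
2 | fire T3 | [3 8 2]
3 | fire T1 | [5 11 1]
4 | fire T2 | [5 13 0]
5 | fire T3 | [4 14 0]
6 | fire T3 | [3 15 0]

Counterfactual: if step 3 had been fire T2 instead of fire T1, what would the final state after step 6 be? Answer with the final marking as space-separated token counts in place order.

(re-executing from step 3 with the substitution; state before step 3: [3 8 2])
3 | fire T2 | [3 10 1]
4 | fire T2 | [3 12 0]
5 | fire T3 | [2 13 0]
6 | fire T3 | [1 14 0]

1 14 0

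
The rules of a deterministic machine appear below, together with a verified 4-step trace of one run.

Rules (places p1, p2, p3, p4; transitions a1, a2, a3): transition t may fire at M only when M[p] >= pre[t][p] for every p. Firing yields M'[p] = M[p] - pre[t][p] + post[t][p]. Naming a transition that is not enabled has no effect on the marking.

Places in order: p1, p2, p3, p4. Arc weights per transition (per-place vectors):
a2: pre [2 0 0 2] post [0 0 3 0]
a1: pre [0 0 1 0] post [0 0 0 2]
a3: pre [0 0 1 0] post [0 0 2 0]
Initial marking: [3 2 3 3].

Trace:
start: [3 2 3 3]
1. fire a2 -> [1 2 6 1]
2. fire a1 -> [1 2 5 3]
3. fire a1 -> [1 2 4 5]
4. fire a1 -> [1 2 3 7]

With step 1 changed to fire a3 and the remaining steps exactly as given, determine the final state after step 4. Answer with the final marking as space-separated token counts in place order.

(re-executing from step 1 with the substitution; state before step 1: [3 2 3 3])
1. fire a3 -> [3 2 4 3]
2. fire a1 -> [3 2 3 5]
3. fire a1 -> [3 2 2 7]
4. fire a1 -> [3 2 1 9]

3 2 1 9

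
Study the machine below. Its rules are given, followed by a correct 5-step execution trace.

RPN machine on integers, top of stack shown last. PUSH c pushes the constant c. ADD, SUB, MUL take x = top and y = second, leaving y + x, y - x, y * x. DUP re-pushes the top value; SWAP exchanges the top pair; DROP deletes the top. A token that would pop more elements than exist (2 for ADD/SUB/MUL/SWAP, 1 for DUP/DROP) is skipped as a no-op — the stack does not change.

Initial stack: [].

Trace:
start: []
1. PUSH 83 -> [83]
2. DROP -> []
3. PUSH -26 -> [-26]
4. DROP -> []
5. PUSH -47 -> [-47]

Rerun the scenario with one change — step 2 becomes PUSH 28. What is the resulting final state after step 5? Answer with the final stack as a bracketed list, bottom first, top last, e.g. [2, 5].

[83, 28, -47]

(re-executing from step 2 with the substitution; state before step 2: [83])
2. PUSH 28 -> [83, 28]
3. PUSH -26 -> [83, 28, -26]
4. DROP -> [83, 28]
5. PUSH -47 -> [83, 28, -47]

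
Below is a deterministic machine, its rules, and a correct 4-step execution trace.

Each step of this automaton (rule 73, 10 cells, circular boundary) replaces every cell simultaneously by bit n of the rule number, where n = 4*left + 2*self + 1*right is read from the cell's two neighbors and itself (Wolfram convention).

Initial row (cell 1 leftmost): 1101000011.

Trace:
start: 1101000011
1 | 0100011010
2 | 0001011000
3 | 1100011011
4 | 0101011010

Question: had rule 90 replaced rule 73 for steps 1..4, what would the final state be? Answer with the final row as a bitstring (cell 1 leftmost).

0011001001

(re-executing steps 1..4 under rule 90; state before step 1: 1101000011)
1 | 0100100110
2 | 1011011111
3 | 1011010000
4 | 0011001001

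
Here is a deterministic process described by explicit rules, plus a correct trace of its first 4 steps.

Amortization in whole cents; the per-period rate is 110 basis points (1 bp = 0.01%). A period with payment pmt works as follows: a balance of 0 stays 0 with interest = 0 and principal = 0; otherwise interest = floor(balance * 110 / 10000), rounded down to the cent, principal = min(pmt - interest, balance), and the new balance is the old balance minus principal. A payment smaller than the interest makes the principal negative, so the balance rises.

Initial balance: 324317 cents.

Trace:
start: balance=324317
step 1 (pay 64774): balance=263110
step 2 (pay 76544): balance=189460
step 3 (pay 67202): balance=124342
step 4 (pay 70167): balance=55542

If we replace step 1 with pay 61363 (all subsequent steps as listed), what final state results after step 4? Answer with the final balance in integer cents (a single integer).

59066

(re-executing from step 1 with the substitution; state before step 1: balance=324317)
step 1 (pay 61363): balance=266521
step 2 (pay 76544): balance=192908
step 3 (pay 67202): balance=127827
step 4 (pay 70167): balance=59066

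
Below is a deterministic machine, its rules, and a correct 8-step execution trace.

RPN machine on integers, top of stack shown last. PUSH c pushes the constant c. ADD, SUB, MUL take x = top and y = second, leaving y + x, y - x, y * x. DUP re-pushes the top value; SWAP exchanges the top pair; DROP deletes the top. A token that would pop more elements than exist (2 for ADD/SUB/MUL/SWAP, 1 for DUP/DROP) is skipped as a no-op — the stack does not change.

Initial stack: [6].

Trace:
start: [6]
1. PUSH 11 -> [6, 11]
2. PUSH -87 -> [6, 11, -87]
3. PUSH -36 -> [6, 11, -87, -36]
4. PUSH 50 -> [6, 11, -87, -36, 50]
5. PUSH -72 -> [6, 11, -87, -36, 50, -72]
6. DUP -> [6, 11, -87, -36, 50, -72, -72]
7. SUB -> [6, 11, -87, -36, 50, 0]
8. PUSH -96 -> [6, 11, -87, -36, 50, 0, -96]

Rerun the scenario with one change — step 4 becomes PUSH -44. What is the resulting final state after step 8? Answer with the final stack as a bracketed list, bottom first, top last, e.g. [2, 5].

[6, 11, -87, -36, -44, 0, -96]

(re-executing from step 4 with the substitution; state before step 4: [6, 11, -87, -36])
4. PUSH -44 -> [6, 11, -87, -36, -44]
5. PUSH -72 -> [6, 11, -87, -36, -44, -72]
6. DUP -> [6, 11, -87, -36, -44, -72, -72]
7. SUB -> [6, 11, -87, -36, -44, 0]
8. PUSH -96 -> [6, 11, -87, -36, -44, 0, -96]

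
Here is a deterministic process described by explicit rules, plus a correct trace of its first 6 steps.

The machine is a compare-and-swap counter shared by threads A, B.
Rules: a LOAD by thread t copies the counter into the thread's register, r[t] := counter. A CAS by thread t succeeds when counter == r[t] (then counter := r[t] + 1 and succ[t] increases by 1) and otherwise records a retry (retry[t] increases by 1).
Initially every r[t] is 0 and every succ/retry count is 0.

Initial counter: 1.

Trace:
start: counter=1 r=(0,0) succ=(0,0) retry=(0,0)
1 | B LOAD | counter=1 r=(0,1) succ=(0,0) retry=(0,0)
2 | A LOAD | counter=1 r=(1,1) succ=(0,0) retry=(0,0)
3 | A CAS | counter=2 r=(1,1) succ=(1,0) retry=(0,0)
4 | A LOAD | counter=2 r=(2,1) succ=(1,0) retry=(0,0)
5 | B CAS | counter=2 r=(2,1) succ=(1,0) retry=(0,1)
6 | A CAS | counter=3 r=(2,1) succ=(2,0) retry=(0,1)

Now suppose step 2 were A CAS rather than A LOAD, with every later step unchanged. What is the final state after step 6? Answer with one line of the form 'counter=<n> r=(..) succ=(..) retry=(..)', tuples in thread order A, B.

(re-executing from step 2 with the substitution; state before step 2: counter=1 r=(0,1) succ=(0,0) retry=(0,0))
2 | A CAS | counter=1 r=(0,1) succ=(0,0) retry=(1,0)
3 | A CAS | counter=1 r=(0,1) succ=(0,0) retry=(2,0)
4 | A LOAD | counter=1 r=(1,1) succ=(0,0) retry=(2,0)
5 | B CAS | counter=2 r=(1,1) succ=(0,1) retry=(2,0)
6 | A CAS | counter=2 r=(1,1) succ=(0,1) retry=(3,0)

counter=2 r=(1,1) succ=(0,1) retry=(3,0)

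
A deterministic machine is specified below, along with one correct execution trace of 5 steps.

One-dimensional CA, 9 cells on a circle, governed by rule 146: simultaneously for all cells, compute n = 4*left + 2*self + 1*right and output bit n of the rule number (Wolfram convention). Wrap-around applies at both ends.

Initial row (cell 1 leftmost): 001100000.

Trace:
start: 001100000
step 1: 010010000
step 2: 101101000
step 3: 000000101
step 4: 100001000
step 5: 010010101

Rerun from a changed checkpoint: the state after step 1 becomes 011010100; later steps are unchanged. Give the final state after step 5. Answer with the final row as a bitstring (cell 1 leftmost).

000110000

state after step 1 := 011010100
step 2: 100000010
step 3: 010000100
step 4: 101001010
step 5: 000110000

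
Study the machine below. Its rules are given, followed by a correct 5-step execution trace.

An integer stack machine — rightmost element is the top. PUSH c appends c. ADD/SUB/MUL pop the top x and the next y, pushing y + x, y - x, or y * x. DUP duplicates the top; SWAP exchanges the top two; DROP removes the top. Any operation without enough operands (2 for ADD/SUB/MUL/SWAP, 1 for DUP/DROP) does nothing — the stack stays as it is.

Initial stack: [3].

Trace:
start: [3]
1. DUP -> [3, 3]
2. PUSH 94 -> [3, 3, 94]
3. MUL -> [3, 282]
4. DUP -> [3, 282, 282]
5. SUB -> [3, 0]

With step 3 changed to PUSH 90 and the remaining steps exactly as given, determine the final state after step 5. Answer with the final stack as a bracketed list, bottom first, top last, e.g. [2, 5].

(re-executing from step 3 with the substitution; state before step 3: [3, 3, 94])
3. PUSH 90 -> [3, 3, 94, 90]
4. DUP -> [3, 3, 94, 90, 90]
5. SUB -> [3, 3, 94, 0]

[3, 3, 94, 0]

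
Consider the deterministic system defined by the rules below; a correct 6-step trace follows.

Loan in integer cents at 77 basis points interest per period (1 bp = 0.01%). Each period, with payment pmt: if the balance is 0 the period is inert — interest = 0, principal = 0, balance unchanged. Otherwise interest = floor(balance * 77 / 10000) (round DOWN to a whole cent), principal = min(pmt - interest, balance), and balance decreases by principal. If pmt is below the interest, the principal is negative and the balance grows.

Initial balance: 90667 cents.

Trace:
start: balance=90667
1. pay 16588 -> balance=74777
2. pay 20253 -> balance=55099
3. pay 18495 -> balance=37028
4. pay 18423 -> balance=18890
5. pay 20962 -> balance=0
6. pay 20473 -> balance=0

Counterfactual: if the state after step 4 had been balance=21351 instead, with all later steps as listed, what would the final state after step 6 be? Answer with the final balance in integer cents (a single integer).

0

state after step 4 := balance=21351
5. pay 20962 -> balance=553
6. pay 20473 -> balance=0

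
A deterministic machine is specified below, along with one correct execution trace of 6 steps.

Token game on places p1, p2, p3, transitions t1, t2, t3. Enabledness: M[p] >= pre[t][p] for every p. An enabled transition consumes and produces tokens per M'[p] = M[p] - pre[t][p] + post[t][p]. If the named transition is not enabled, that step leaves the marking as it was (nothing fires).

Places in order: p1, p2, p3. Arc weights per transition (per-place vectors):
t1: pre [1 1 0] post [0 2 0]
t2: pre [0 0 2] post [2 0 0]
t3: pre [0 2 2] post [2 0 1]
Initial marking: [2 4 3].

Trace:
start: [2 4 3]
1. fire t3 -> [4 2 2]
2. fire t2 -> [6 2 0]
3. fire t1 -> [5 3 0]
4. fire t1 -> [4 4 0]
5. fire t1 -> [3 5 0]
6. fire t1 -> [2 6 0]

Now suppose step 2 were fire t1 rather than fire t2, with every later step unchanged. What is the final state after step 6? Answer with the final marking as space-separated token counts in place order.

0 6 2

(re-executing from step 2 with the substitution; state before step 2: [4 2 2])
2. fire t1 -> [3 3 2]
3. fire t1 -> [2 4 2]
4. fire t1 -> [1 5 2]
5. fire t1 -> [0 6 2]
6. fire t1 -> [0 6 2]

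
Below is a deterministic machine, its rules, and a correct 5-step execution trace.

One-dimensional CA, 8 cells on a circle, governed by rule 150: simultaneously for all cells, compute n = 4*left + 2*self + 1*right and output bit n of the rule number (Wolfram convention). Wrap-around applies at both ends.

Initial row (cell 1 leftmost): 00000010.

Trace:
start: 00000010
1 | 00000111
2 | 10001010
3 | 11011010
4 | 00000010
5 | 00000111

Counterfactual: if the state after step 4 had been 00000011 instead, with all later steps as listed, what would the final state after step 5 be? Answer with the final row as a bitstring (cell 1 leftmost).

10000100

state after step 4 := 00000011
5 | 10000100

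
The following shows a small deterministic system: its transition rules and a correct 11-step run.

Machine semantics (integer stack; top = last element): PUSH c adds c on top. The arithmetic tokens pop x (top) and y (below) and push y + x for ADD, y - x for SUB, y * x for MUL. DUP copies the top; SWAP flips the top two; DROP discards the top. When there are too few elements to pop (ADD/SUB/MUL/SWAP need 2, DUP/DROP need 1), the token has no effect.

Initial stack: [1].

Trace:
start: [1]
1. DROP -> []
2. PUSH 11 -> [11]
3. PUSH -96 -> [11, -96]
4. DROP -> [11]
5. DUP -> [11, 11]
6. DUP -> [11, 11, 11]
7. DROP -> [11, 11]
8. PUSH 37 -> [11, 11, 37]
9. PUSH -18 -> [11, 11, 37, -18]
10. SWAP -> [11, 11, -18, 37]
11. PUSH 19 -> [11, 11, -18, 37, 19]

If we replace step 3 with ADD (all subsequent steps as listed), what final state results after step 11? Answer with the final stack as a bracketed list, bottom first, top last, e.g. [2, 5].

(re-executing from step 3 with the substitution; state before step 3: [11])
3. ADD -> [11]
4. DROP -> []
5. DUP -> []
6. DUP -> []
7. DROP -> []
8. PUSH 37 -> [37]
9. PUSH -18 -> [37, -18]
10. SWAP -> [-18, 37]
11. PUSH 19 -> [-18, 37, 19]

[-18, 37, 19]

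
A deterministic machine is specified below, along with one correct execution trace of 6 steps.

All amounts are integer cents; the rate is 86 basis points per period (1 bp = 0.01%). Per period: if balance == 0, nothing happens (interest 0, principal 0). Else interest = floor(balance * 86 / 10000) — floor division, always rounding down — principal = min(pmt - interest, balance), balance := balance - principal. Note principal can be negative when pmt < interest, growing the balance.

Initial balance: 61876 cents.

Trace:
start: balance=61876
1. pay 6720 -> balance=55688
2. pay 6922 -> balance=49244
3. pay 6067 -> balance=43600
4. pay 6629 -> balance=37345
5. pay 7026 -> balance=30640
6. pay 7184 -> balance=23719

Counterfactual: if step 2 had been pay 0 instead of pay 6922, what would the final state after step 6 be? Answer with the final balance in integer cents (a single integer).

30883

(re-executing from step 2 with the substitution; state before step 2: balance=55688)
2. pay 0 -> balance=56166
3. pay 6067 -> balance=50582
4. pay 6629 -> balance=44388
5. pay 7026 -> balance=37743
6. pay 7184 -> balance=30883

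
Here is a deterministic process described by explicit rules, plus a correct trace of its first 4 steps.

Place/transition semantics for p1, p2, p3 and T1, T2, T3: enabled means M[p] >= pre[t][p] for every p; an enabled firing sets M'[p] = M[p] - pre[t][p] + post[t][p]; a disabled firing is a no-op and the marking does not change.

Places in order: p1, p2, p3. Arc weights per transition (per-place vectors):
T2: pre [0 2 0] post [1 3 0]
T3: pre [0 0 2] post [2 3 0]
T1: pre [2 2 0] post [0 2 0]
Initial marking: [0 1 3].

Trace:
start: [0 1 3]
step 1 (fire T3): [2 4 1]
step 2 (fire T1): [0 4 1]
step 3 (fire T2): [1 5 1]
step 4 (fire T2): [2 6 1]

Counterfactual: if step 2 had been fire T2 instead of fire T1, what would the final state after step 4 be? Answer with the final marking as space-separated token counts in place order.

5 7 1

(re-executing from step 2 with the substitution; state before step 2: [2 4 1])
step 2 (fire T2): [3 5 1]
step 3 (fire T2): [4 6 1]
step 4 (fire T2): [5 7 1]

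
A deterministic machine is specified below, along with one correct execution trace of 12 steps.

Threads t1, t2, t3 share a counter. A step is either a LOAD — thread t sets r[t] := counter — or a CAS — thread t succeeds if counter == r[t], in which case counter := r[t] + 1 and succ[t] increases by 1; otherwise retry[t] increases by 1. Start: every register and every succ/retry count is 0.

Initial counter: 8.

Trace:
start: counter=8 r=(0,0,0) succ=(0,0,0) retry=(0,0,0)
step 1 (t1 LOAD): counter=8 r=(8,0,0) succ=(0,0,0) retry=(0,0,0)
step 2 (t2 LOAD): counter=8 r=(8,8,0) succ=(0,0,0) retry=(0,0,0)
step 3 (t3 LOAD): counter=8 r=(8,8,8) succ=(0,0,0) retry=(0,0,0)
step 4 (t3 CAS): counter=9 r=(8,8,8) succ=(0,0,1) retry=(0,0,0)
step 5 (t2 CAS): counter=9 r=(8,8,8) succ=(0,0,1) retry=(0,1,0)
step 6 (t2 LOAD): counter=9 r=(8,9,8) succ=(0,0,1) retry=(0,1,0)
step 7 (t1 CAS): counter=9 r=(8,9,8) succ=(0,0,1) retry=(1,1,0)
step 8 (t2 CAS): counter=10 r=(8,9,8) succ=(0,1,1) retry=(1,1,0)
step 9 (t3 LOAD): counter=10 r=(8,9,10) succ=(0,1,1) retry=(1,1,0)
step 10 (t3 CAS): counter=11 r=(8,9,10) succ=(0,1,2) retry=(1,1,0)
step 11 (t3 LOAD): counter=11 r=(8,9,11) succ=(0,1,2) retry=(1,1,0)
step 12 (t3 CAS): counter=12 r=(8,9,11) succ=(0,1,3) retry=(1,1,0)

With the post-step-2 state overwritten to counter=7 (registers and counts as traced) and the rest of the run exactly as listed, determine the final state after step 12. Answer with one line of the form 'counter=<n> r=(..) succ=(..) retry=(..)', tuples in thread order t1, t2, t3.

state after step 2 := counter=7 r=(8,8,0) succ=(0,0,0) retry=(0,0,0)
step 3 (t3 LOAD): counter=7 r=(8,8,7) succ=(0,0,0) retry=(0,0,0)
step 4 (t3 CAS): counter=8 r=(8,8,7) succ=(0,0,1) retry=(0,0,0)
step 5 (t2 CAS): counter=9 r=(8,8,7) succ=(0,1,1) retry=(0,0,0)
step 6 (t2 LOAD): counter=9 r=(8,9,7) succ=(0,1,1) retry=(0,0,0)
step 7 (t1 CAS): counter=9 r=(8,9,7) succ=(0,1,1) retry=(1,0,0)
step 8 (t2 CAS): counter=10 r=(8,9,7) succ=(0,2,1) retry=(1,0,0)
step 9 (t3 LOAD): counter=10 r=(8,9,10) succ=(0,2,1) retry=(1,0,0)
step 10 (t3 CAS): counter=11 r=(8,9,10) succ=(0,2,2) retry=(1,0,0)
step 11 (t3 LOAD): counter=11 r=(8,9,11) succ=(0,2,2) retry=(1,0,0)
step 12 (t3 CAS): counter=12 r=(8,9,11) succ=(0,2,3) retry=(1,0,0)

counter=12 r=(8,9,11) succ=(0,2,3) retry=(1,0,0)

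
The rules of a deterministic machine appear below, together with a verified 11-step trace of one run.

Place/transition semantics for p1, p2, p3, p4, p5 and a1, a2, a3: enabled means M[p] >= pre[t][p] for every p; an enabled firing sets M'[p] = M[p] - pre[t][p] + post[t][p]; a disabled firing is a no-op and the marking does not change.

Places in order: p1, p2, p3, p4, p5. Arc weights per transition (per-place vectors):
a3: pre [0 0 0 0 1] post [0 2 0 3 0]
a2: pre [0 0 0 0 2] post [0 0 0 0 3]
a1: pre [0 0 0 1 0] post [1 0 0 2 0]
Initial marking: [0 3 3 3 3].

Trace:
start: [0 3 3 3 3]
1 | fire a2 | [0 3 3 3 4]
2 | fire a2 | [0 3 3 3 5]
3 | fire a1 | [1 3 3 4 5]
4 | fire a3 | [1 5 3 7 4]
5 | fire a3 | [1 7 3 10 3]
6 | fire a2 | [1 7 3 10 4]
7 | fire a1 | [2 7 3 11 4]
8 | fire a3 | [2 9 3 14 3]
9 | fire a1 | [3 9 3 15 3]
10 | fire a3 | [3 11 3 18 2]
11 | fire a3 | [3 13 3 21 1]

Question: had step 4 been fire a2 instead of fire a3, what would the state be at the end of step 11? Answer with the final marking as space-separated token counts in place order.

(re-executing from step 4 with the substitution; state before step 4: [1 3 3 4 5])
4 | fire a2 | [1 3 3 4 6]
5 | fire a3 | [1 5 3 7 5]
6 | fire a2 | [1 5 3 7 6]
7 | fire a1 | [2 5 3 8 6]
8 | fire a3 | [2 7 3 11 5]
9 | fire a1 | [3 7 3 12 5]
10 | fire a3 | [3 9 3 15 4]
11 | fire a3 | [3 11 3 18 3]

3 11 3 18 3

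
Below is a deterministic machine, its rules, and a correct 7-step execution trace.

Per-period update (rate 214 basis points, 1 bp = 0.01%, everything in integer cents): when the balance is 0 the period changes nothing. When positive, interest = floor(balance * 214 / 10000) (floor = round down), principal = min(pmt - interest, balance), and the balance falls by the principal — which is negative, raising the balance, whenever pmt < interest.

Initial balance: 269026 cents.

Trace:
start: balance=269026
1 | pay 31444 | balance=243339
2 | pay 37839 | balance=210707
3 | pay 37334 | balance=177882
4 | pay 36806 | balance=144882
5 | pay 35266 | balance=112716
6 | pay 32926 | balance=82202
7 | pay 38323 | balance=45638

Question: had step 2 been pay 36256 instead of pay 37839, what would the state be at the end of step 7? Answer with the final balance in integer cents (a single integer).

(re-executing from step 2 with the substitution; state before step 2: balance=243339)
2 | pay 36256 | balance=212290
3 | pay 37334 | balance=179499
4 | pay 36806 | balance=146534
5 | pay 35266 | balance=114403
6 | pay 32926 | balance=83925
7 | pay 38323 | balance=47397

47397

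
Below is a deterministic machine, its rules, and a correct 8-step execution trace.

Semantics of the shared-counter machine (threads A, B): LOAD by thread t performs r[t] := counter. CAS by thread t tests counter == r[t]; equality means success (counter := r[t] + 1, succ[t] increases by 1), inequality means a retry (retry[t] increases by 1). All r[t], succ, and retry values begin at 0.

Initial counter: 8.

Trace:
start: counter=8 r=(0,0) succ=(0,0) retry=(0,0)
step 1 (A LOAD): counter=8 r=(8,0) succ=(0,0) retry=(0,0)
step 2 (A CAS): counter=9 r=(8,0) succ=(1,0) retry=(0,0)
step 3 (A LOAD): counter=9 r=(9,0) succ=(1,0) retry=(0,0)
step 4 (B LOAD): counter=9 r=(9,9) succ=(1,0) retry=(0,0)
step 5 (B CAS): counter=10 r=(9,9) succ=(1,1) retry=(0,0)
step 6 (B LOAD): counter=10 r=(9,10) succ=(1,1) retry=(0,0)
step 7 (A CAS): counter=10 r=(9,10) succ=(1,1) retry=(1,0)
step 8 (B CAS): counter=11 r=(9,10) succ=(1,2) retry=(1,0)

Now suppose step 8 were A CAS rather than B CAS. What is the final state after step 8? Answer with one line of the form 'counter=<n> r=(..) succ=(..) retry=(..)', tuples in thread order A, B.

(re-executing from step 8 with the substitution; state before step 8: counter=10 r=(9,10) succ=(1,1) retry=(1,0))
step 8 (A CAS): counter=10 r=(9,10) succ=(1,1) retry=(2,0)

counter=10 r=(9,10) succ=(1,1) retry=(2,0)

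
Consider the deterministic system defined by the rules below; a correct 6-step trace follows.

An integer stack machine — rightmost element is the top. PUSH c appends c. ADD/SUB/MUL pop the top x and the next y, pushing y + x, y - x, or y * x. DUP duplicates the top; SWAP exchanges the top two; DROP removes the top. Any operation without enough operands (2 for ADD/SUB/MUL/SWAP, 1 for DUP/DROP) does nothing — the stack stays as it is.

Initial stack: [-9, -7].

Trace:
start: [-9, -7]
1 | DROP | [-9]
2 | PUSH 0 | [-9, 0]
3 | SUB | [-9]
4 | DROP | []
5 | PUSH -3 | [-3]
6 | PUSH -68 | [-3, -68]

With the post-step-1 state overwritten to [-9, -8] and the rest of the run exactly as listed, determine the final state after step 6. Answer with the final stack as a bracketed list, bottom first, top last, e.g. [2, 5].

state after step 1 := [-9, -8]
2 | PUSH 0 | [-9, -8, 0]
3 | SUB | [-9, -8]
4 | DROP | [-9]
5 | PUSH -3 | [-9, -3]
6 | PUSH -68 | [-9, -3, -68]

[-9, -3, -68]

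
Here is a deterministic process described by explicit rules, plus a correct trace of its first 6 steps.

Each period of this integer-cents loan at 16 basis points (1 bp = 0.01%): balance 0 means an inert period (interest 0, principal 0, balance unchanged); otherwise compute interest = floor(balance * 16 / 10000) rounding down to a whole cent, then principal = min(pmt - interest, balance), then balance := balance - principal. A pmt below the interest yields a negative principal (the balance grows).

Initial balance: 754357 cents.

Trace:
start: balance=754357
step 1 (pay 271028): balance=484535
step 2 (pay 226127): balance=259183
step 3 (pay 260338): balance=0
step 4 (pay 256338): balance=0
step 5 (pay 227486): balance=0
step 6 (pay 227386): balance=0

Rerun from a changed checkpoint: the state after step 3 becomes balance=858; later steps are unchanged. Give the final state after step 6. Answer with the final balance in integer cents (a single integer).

state after step 3 := balance=858
step 4 (pay 256338): balance=0
step 5 (pay 227486): balance=0
step 6 (pay 227386): balance=0

0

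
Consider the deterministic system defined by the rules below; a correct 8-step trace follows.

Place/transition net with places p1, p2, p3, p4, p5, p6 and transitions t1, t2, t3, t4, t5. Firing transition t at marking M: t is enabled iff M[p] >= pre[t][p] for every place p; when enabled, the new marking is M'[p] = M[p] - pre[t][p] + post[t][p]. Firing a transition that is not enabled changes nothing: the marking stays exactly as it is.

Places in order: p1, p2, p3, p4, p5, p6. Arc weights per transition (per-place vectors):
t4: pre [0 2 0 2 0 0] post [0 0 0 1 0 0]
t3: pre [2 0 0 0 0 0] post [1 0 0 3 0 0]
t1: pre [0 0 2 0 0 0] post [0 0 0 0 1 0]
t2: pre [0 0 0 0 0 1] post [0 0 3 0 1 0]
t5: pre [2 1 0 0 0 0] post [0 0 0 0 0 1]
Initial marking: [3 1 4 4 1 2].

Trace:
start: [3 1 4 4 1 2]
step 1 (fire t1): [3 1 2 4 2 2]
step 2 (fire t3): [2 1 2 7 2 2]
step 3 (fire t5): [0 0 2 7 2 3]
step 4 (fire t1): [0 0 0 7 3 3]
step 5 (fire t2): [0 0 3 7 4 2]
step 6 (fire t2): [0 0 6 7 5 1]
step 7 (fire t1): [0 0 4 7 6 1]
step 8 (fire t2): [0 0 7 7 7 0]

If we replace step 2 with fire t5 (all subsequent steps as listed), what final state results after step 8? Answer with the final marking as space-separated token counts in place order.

1 0 7 4 7 0

(re-executing from step 2 with the substitution; state before step 2: [3 1 2 4 2 2])
step 2 (fire t5): [1 0 2 4 2 3]
step 3 (fire t5): [1 0 2 4 2 3]
step 4 (fire t1): [1 0 0 4 3 3]
step 5 (fire t2): [1 0 3 4 4 2]
step 6 (fire t2): [1 0 6 4 5 1]
step 7 (fire t1): [1 0 4 4 6 1]
step 8 (fire t2): [1 0 7 4 7 0]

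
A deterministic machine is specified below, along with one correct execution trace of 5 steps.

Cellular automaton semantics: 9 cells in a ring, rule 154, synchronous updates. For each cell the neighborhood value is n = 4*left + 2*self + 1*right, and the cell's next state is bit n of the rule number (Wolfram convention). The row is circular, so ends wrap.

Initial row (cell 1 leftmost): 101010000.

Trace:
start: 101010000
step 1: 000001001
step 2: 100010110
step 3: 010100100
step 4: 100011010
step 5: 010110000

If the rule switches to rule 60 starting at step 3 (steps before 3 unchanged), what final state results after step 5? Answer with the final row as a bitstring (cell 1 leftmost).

(re-executing steps 3..5 under rule 60; state before step 3: 100010110)
step 3: 110011101
step 4: 001010011
step 5: 101111010

101111010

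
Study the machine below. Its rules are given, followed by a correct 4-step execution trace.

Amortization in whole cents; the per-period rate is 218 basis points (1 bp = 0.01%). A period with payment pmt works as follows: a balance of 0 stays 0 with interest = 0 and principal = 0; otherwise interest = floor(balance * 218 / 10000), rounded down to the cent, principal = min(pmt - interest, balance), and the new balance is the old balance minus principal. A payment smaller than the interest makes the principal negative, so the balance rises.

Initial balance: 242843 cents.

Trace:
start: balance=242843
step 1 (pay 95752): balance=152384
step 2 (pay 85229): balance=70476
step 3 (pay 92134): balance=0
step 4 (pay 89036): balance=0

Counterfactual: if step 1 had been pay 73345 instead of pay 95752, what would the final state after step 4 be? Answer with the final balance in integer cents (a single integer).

(re-executing from step 1 with the substitution; state before step 1: balance=242843)
step 1 (pay 73345): balance=174791
step 2 (pay 85229): balance=93372
step 3 (pay 92134): balance=3273
step 4 (pay 89036): balance=0

0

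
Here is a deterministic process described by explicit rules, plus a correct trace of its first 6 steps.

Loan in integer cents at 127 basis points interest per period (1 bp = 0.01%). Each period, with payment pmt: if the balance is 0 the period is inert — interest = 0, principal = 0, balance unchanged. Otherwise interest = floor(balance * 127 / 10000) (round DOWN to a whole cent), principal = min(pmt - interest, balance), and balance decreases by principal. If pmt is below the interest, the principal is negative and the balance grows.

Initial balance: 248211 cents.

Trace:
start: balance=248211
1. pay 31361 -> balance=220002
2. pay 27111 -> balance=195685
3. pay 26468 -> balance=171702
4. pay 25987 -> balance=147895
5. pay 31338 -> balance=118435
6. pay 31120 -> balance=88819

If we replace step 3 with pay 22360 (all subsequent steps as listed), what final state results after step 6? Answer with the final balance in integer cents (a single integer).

93085

(re-executing from step 3 with the substitution; state before step 3: balance=195685)
3. pay 22360 -> balance=175810
4. pay 25987 -> balance=152055
5. pay 31338 -> balance=122648
6. pay 31120 -> balance=93085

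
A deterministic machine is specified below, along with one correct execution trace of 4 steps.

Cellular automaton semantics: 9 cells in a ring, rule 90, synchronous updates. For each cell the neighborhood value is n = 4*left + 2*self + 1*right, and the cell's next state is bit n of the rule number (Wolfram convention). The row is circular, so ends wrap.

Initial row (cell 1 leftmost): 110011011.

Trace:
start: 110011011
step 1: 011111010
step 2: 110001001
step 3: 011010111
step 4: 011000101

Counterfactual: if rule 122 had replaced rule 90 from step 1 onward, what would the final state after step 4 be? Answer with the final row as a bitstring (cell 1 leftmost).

(re-executing steps 1..4 under rule 122; state before step 1: 110011011)
step 1: 011111110
step 2: 110000011
step 3: 011000110
step 4: 111101111

111101111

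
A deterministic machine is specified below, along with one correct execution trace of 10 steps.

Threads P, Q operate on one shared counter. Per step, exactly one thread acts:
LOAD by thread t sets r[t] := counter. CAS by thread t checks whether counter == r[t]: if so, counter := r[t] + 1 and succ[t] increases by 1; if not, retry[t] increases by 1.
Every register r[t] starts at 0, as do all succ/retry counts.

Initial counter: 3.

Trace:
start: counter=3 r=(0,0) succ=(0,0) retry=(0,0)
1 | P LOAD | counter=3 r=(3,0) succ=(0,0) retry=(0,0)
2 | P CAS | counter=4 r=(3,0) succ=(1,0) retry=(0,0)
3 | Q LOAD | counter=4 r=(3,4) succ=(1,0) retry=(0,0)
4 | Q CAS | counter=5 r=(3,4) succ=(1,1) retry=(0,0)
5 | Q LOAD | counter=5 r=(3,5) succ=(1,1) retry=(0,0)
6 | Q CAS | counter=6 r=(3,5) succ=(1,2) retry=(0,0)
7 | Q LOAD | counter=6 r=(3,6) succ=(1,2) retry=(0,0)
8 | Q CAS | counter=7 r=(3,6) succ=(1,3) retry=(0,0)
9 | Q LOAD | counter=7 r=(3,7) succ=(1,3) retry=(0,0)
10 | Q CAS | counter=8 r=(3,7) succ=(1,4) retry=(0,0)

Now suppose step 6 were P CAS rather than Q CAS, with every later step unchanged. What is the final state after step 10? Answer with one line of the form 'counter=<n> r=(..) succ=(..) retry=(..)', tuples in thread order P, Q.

(re-executing from step 6 with the substitution; state before step 6: counter=5 r=(3,5) succ=(1,1) retry=(0,0))
6 | P CAS | counter=5 r=(3,5) succ=(1,1) retry=(1,0)
7 | Q LOAD | counter=5 r=(3,5) succ=(1,1) retry=(1,0)
8 | Q CAS | counter=6 r=(3,5) succ=(1,2) retry=(1,0)
9 | Q LOAD | counter=6 r=(3,6) succ=(1,2) retry=(1,0)
10 | Q CAS | counter=7 r=(3,6) succ=(1,3) retry=(1,0)

counter=7 r=(3,6) succ=(1,3) retry=(1,0)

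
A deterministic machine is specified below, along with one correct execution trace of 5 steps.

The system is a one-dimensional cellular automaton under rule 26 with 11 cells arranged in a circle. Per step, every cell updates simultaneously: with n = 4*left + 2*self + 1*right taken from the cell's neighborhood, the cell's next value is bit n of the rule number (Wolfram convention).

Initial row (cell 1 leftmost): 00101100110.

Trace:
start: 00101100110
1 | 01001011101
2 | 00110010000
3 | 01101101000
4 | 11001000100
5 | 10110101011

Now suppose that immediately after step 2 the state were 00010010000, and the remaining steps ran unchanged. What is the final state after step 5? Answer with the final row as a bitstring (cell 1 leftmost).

state after step 2 := 00010010000
3 | 00101101000
4 | 01001000100
5 | 10110101010

10110101010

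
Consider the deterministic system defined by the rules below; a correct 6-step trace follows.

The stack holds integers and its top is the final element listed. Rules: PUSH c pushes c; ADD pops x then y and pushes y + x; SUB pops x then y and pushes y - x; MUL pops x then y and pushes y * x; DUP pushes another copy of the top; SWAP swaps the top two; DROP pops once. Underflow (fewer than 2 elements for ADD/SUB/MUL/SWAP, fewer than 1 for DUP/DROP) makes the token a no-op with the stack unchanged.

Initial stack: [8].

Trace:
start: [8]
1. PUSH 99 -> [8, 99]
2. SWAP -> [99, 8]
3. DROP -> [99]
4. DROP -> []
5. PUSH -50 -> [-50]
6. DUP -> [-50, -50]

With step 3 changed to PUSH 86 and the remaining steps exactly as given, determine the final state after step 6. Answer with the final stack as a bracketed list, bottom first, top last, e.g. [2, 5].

[99, 8, -50, -50]

(re-executing from step 3 with the substitution; state before step 3: [99, 8])
3. PUSH 86 -> [99, 8, 86]
4. DROP -> [99, 8]
5. PUSH -50 -> [99, 8, -50]
6. DUP -> [99, 8, -50, -50]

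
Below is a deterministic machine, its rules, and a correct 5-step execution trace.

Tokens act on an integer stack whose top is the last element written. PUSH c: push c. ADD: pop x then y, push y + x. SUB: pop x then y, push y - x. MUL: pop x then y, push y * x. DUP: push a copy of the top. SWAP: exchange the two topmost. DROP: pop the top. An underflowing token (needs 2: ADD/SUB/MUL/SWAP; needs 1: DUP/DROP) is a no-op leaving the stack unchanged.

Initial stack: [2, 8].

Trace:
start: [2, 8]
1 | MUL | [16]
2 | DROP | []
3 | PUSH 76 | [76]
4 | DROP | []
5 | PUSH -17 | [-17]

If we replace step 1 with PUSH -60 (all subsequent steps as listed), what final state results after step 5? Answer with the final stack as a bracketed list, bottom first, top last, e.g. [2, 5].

[2, 8, -17]

(re-executing from step 1 with the substitution; state before step 1: [2, 8])
1 | PUSH -60 | [2, 8, -60]
2 | DROP | [2, 8]
3 | PUSH 76 | [2, 8, 76]
4 | DROP | [2, 8]
5 | PUSH -17 | [2, 8, -17]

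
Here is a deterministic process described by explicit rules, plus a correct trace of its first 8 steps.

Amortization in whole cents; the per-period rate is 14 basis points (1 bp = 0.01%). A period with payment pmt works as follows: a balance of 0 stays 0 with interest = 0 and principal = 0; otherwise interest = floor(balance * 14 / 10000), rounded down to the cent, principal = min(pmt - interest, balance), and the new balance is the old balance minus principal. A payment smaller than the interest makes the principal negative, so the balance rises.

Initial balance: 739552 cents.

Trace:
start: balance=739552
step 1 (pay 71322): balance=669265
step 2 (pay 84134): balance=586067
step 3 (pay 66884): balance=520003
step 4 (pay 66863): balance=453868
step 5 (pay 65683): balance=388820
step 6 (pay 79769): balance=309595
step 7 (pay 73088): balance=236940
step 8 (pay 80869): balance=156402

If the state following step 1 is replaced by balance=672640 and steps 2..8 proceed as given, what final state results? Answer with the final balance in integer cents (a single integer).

state after step 1 := balance=672640
step 2 (pay 84134): balance=589447
step 3 (pay 66884): balance=523388
step 4 (pay 66863): balance=457257
step 5 (pay 65683): balance=392214
step 6 (pay 79769): balance=312994
step 7 (pay 73088): balance=240344
step 8 (pay 80869): balance=159811

159811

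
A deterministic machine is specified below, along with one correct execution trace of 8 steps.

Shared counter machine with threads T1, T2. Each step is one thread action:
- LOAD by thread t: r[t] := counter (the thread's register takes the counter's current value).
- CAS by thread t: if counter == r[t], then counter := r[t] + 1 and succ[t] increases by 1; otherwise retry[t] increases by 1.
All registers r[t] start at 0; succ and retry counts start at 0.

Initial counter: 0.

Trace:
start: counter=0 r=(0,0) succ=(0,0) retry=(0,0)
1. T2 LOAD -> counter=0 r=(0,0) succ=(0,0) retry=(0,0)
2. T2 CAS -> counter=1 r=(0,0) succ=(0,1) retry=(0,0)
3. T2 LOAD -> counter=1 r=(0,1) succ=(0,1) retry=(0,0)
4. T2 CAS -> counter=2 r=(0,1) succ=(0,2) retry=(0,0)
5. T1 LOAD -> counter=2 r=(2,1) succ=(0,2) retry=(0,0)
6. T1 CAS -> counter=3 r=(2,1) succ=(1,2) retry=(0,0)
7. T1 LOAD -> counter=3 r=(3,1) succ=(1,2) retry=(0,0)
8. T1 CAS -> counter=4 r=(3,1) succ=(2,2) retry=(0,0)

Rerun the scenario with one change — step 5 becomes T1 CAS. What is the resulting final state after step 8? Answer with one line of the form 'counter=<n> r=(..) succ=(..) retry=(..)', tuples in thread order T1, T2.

(re-executing from step 5 with the substitution; state before step 5: counter=2 r=(0,1) succ=(0,2) retry=(0,0))
5. T1 CAS -> counter=2 r=(0,1) succ=(0,2) retry=(1,0)
6. T1 CAS -> counter=2 r=(0,1) succ=(0,2) retry=(2,0)
7. T1 LOAD -> counter=2 r=(2,1) succ=(0,2) retry=(2,0)
8. T1 CAS -> counter=3 r=(2,1) succ=(1,2) retry=(2,0)

counter=3 r=(2,1) succ=(1,2) retry=(2,0)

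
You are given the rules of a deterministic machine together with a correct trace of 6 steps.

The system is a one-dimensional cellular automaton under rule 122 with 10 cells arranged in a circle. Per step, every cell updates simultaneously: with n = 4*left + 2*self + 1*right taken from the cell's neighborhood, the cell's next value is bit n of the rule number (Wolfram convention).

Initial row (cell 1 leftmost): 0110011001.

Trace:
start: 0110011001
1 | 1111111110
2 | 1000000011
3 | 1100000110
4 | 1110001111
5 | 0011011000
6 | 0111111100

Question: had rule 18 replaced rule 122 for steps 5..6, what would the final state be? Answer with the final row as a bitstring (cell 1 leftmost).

(re-executing steps 5..6 under rule 18; state before step 5: 1110001111)
5 | 0001010000
6 | 0010001000

0010001000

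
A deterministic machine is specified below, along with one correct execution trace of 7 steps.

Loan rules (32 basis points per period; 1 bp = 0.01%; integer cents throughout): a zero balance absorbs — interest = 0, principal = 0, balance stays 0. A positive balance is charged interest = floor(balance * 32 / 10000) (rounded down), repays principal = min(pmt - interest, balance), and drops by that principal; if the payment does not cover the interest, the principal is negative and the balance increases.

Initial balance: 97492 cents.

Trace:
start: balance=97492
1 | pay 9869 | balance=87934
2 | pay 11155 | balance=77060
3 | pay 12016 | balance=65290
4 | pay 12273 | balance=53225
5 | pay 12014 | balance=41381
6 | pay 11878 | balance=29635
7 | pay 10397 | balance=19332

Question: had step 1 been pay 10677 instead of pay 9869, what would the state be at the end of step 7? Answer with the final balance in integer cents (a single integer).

(re-executing from step 1 with the substitution; state before step 1: balance=97492)
1 | pay 10677 | balance=87126
2 | pay 11155 | balance=76249
3 | pay 12016 | balance=64476
4 | pay 12273 | balance=52409
5 | pay 12014 | balance=40562
6 | pay 11878 | balance=28813
7 | pay 10397 | balance=18508

18508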